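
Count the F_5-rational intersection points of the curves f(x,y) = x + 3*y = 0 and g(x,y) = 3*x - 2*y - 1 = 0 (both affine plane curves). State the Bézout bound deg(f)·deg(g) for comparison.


Common zeros: {(3, 4)}; count = 1; Bézout bound = 1.

deg(f) = 1, deg(g) = 1, so Bézout bound = 1.
Scan x ∈ F_5. For each x, list the y ∈ F_5 with f(x, y) ≡ 0 and those with g(x, y) ≡ 0 (mod 5); the common zeros in that column are the intersection.
  x = 0: f ≡ 0 at y ∈ {0}; g ≡ 0 at y ∈ {2}; common: ∅.
  x = 1: f ≡ 0 at y ∈ {3}; g ≡ 0 at y ∈ {1}; common: ∅.
  x = 2: f ≡ 0 at y ∈ {1}; g ≡ 0 at y ∈ {0}; common: ∅.
  x = 3: f ≡ 0 at y ∈ {4}; g ≡ 0 at y ∈ {4}; common: {4}.
  x = 4: f ≡ 0 at y ∈ {2}; g ≡ 0 at y ∈ {3}; common: ∅.
Collecting: common zeros = {(3, 4)}, so the count is 1.
Comparison with the Bézout bound: 1 ≤ 1 = deg(f)·deg(g), as expected for curves with no common component (the bound is attained).


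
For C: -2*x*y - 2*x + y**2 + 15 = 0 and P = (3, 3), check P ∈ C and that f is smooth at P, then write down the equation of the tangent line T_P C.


Tangent line at P: 24 - 8*x = 0.

Step 1: f(3, 3) = 0, so P lies on C.
Step 2: partial derivatives
  f_x(x, y) = -2*y - 2, f_y(x, y) = -2*x + 2*y.
  f_x(P) = -8, f_y(P) = 0 (gradient nonzero, so P is smooth).
Step 3: tangent line at P: -8·(x − 3) + 0·(y − 3) = 0.
Expanding: 24 - 8*x = 0.


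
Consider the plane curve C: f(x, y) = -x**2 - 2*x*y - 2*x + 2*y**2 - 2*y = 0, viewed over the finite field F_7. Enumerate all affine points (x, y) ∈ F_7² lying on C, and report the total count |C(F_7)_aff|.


Affine F_7-points: {(0, 0), (0, 1), (2, 4), (2, 6), (3, 1), (3, 3), (5, 0), (5, 6)}; count = 8.

For each of the 49 pairs (x, y) ∈ F_7², evaluate f(x, y) mod 7. Record the zeros.
  x = 0: [0↦0, 1↦0, 2↦4, 3↦5, 4↦3, 5↦5, 6↦4]  zeros at y ∈ {0, 1}
  x = 1: [0↦4, 1↦2, 2↦4, 3↦3, 4↦6, 5↦6, 6↦3]  zeros at y ∈ ∅
  x = 2: [0↦6, 1↦2, 2↦2, 3↦6, 4↦0, 5↦5, 6↦0]  zeros at y ∈ {4, 6}
  x = 3: [0↦6, 1↦0, 2↦5, 3↦0, 4↦6, 5↦2, 6↦2]  zeros at y ∈ {1, 3}
  x = 4: [0↦4, 1↦3, 2↦6, 3↦6, 4↦3, 5↦4, 6↦2]  zeros at y ∈ ∅
  x = 5: [0↦0, 1↦4, 2↦5, 3↦3, 4↦5, 5↦4, 6↦0]  zeros at y ∈ {0, 6}
  x = 6: [0↦1, 1↦3, 2↦2, 3↦5, 4↦5, 5↦2, 6↦3]  zeros at y ∈ ∅
Collecting zeros: affine points = {(0, 0), (0, 1), (2, 4), (2, 6), (3, 1), (3, 3), (5, 0), (5, 6)}.
Total count |C(F_7)_aff| = 8.


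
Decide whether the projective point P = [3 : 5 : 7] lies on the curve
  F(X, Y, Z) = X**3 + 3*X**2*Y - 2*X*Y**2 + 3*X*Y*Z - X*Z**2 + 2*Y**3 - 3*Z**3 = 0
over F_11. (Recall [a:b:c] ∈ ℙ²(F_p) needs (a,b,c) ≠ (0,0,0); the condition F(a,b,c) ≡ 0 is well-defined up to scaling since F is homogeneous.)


F(3,5,7) ≡ 6 (mod 11); P is NOT on the curve.

Evaluate F(3, 5, 7) term-by-term (mod 11).
  X**3 ↦ 1·27·1·1 = 27
  3*X**2*Y ↦ 3·9·5·1 = 135
  -2*X*Y**2 ↦ -2·3·25·1 = -150
  3*X*Y*Z ↦ 3·3·5·7 = 315
  -X*Z**2 ↦ -1·3·1·49 = -147
  2*Y**3 ↦ 2·1·125·1 = 250
  -3*Z**3 ↦ -3·1·1·343 = -1029
Sum: F(3, 5, 7) = (27) + (135) + (-150) + (315) + (-147) + (250) + (-1029) = -599.
Reducing mod 11: -599 ≡ 6 (mod 11).
Since F(a, b, c) ≡ 6 ≠ 0 (mod 11), P does NOT lie on the curve.


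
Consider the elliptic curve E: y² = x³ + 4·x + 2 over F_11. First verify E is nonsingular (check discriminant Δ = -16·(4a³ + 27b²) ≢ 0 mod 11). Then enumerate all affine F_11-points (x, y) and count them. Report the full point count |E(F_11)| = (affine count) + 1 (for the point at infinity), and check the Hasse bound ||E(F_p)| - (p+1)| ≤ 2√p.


Affine points = {(4, 4), (4, 7), (5, 2), (5, 9), (6, 0)}; affine count = 5; |E(F_11)| = 6.

Discriminant check: Δ ∝ 4a³ + 27b² = 4·4³ + 27·2² = 4·64 + 27·4 ≡ 1 (mod 11). Nonzero ⇒ E is nonsingular.
For each x ∈ F_11, compute rhs = x³ + 4·x + 2 mod 11, then count y ∈ F_11 with y² ≡ rhs.
  x = 0: rhs = 2, matching y values: none (0 points).
  x = 1: rhs = 7, matching y values: none (0 points).
  x = 2: rhs = 7, matching y values: none (0 points).
  x = 3: rhs = 8, matching y values: none (0 points).
  x = 4: rhs = 5, matching y values: 4, 7 (2 points).
  x = 5: rhs = 4, matching y values: 2, 9 (2 points).
  x = 6: rhs = 0, matching y values: 0 (1 points).
  x = 7: rhs = 10, matching y values: none (0 points).
  x = 8: rhs = 7, matching y values: none (0 points).
  x = 9: rhs = 8, matching y values: none (0 points).
  x = 10: rhs = 8, matching y values: none (0 points).
Total affine count: 5.
Full point count |E(F_11)| = 5 + 1 = 6.
Hasse bound: |6 − (11+1)| = |-6| = 6 ≤ 2√11 ≈ 6.6332 ✓.


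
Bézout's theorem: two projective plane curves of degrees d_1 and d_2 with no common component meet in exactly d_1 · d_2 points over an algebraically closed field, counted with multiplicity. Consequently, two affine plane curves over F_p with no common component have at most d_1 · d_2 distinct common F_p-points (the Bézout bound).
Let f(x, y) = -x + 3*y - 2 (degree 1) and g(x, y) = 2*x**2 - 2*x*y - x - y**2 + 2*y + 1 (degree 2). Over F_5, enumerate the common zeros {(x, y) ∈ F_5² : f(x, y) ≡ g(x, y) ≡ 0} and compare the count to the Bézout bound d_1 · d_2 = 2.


Common zeros: ∅; count = 0; Bézout bound = 2.

deg(f) = 1, deg(g) = 2, so Bézout bound = 2.
Scan x ∈ F_5. For each x, list the y ∈ F_5 with f(x, y) ≡ 0 and those with g(x, y) ≡ 0 (mod 5); the common zeros in that column are the intersection.
  x = 0: f ≡ 0 at y ∈ {4}; g ≡ 0 at y ∈ ∅; common: ∅.
  x = 1: f ≡ 0 at y ∈ {1}; g ≡ 0 at y ∈ ∅; common: ∅.
  x = 2: f ≡ 0 at y ∈ {3}; g ≡ 0 at y ∈ ∅; common: ∅.
  x = 3: f ≡ 0 at y ∈ {0}; g ≡ 0 at y ∈ {3}; common: ∅.
  x = 4: f ≡ 0 at y ∈ {2}; g ≡ 0 at y ∈ ∅; common: ∅.
Collecting: common zeros = ∅, so the count is 0.
Comparison with the Bézout bound: 0 ≤ 2 = deg(f)·deg(g), as expected for curves with no common component (the affine F_5-count falls short of the bound because intersections may lie at infinity, over extension fields, or carry multiplicity).


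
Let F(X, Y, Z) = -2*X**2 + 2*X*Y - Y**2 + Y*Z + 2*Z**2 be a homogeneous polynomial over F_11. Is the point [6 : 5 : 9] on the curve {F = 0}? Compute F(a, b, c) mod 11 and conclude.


F(6,5,9) ≡ 5 (mod 11); P is NOT on the curve.

Evaluate F(6, 5, 9) term-by-term (mod 11).
  -2*X**2 ↦ -2·36·1·1 = -72
  2*X*Y ↦ 2·6·5·1 = 60
  -Y**2 ↦ -1·1·25·1 = -25
  Y*Z ↦ 1·1·5·9 = 45
  2*Z**2 ↦ 2·1·1·81 = 162
Sum: F(6, 5, 9) = (-72) + (60) + (-25) + (45) + (162) = 170.
Reducing mod 11: 170 ≡ 5 (mod 11).
Since F(a, b, c) ≡ 5 ≠ 0 (mod 11), P does NOT lie on the curve.


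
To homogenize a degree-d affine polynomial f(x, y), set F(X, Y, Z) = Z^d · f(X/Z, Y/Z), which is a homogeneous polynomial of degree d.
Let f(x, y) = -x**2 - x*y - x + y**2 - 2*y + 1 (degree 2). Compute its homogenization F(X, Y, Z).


F(X, Y, Z) = -X**2 - X*Y - X*Z + Y**2 - 2*Y*Z + Z**2

deg(f) = 2.
Substitute x = X/Z, y = Y/Z into f, then multiply by Z^2.
  monomial -1·x^2·y^0 ↦ -1·X^2·Y^0·Z^0.
  monomial -1·x^1·y^1 ↦ -1·X^1·Y^1·Z^0.
  monomial -1·x^1·y^0 ↦ -1·X^1·Y^0·Z^1.
  monomial 1·x^0·y^2 ↦ 1·X^0·Y^2·Z^0.
  monomial -2·x^0·y^1 ↦ -2·X^0·Y^1·Z^1.
  monomial 1·x^0·y^0 ↦ 1·X^0·Y^0·Z^2.
Collecting: F(X, Y, Z) = -X**2 - X*Y - X*Z + Y**2 - 2*Y*Z + Z**2.


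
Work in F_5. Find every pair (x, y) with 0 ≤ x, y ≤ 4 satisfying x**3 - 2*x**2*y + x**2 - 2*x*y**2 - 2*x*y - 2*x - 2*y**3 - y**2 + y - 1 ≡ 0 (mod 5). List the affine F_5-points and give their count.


Affine F_5-points: {(1, 2), (2, 3), (2, 4)}; count = 3.

For each of the 25 pairs (x, y) ∈ F_5², evaluate f(x, y) mod 5. Record the zeros.
  x = 0: [0↦4, 1↦2, 2↦1, 3↦4, 4↦4]  zeros at y ∈ ∅
  x = 1: [0↦4, 1↦1, 2↦0, 3↦4, 4↦1]  zeros at y ∈ {2}
  x = 2: [0↦2, 1↦4, 2↦4, 3↦0, 4↦0]  zeros at y ∈ {3, 4}
  x = 3: [0↦4, 1↦2, 2↦4, 3↦3, 4↦2]  zeros at y ∈ ∅
  x = 4: [0↦1, 1↦1, 2↦1, 3↦4, 4↦3]  zeros at y ∈ ∅
Collecting zeros: affine points = {(1, 2), (2, 3), (2, 4)}.
Total count |C(F_5)_aff| = 3.


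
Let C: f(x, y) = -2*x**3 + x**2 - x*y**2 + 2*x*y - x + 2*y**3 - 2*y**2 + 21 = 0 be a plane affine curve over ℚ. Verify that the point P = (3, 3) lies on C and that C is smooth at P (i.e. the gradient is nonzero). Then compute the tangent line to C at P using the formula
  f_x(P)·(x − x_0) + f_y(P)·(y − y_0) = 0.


Tangent line at P: -52*x + 30*y + 66 = 0.

Step 1: f(3, 3) = 0, so P lies on C.
Step 2: partial derivatives
  f_x(x, y) = -6*x**2 + 2*x - y**2 + 2*y - 1, f_y(x, y) = -2*x*y + 2*x + 6*y**2 - 4*y.
  f_x(P) = -52, f_y(P) = 30 (gradient nonzero, so P is smooth).
Step 3: tangent line at P: -52·(x − 3) + 30·(y − 3) = 0.
Expanding: -52*x + 30*y + 66 = 0.


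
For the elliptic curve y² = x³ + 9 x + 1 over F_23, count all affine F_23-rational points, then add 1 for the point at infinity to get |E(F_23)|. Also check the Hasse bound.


Affine points = {(0, 1), (0, 22), (2, 2), (2, 21), (3, 3), (3, 20), (4, 3), (4, 20), (6, 8), (6, 15), (7, 4), (7, 19), (9, 11), (9, 12), (16, 3), (16, 20), (19, 4), (19, 19), (20, 4), (20, 19)}; affine count = 20; |E(F_23)| = 21.

Discriminant check: Δ ∝ 4a³ + 27b² = 4·9³ + 27·1² = 4·729 + 27·1 ≡ 22 (mod 23). Nonzero ⇒ E is nonsingular.
For each x ∈ F_23, compute rhs = x³ + 9·x + 1 mod 23, then count y ∈ F_23 with y² ≡ rhs.
  x = 0: rhs = 1, matching y values: 1, 22 (2 points).
  x = 1: rhs = 11, matching y values: none (0 points).
  x = 2: rhs = 4, matching y values: 2, 21 (2 points).
  x = 3: rhs = 9, matching y values: 3, 20 (2 points).
  x = 4: rhs = 9, matching y values: 3, 20 (2 points).
  x = 5: rhs = 10, matching y values: none (0 points).
  x = 6: rhs = 18, matching y values: 8, 15 (2 points).
  x = 7: rhs = 16, matching y values: 4, 19 (2 points).
  x = 8: rhs = 10, matching y values: none (0 points).
  x = 9: rhs = 6, matching y values: 11, 12 (2 points).
  x = 10: rhs = 10, matching y values: none (0 points).
  x = 11: rhs = 5, matching y values: none (0 points).
  x = 12: rhs = 20, matching y values: none (0 points).
  x = 13: rhs = 15, matching y values: none (0 points).
  x = 14: rhs = 19, matching y values: none (0 points).
  x = 15: rhs = 15, matching y values: none (0 points).
  x = 16: rhs = 9, matching y values: 3, 20 (2 points).
  x = 17: rhs = 7, matching y values: none (0 points).
  x = 18: rhs = 15, matching y values: none (0 points).
  x = 19: rhs = 16, matching y values: 4, 19 (2 points).
  x = 20: rhs = 16, matching y values: 4, 19 (2 points).
  x = 21: rhs = 21, matching y values: none (0 points).
  x = 22: rhs = 14, matching y values: none (0 points).
Total affine count: 20.
Full point count |E(F_23)| = 20 + 1 = 21.
Hasse bound: |21 − (23+1)| = |-3| = 3 ≤ 2√23 ≈ 9.5917 ✓.


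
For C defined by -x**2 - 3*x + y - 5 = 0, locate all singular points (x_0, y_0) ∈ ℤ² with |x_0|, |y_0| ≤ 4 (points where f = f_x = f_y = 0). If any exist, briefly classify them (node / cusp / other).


No singular points in the scanned grid; C is smooth there.

Compute partial derivatives:
  f_x = -2*x - 3.
  f_y = 1.
f_y = 1 is a nonzero constant, so f_y never vanishes: no point (x, y) can satisfy f = f_x = f_y = 0. In particular no (x, y) ∈ {−4, ..., 4}² is singular; the curve is smooth.


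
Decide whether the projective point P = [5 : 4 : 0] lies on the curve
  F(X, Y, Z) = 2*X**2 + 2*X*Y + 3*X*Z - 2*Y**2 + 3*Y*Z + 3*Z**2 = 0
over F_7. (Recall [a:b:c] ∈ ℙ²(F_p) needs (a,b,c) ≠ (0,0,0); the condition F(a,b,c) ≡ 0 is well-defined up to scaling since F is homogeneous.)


F(5,4,0) ≡ 2 (mod 7); P is NOT on the curve.

Evaluate F(5, 4, 0) term-by-term (mod 7).
  2*X**2 ↦ 2·25·1·1 = 50
  2*X*Y ↦ 2·5·4·1 = 40
  3*X*Z ↦ 3·5·1·0 = 0
  -2*Y**2 ↦ -2·1·16·1 = -32
  3*Y*Z ↦ 3·1·4·0 = 0
  3*Z**2 ↦ 3·1·1·0 = 0
Sum: F(5, 4, 0) = (50) + (40) + (0) + (-32) + (0) + (0) = 58.
Reducing mod 7: 58 ≡ 2 (mod 7).
Since F(a, b, c) ≡ 2 ≠ 0 (mod 7), P does NOT lie on the curve.


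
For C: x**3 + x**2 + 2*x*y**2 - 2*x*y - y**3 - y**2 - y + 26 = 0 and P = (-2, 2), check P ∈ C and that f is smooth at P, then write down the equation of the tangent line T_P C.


Tangent line at P: 12*x - 29*y + 82 = 0.

Step 1: f(-2, 2) = 0, so P lies on C.
Step 2: partial derivatives
  f_x(x, y) = 3*x**2 + 2*x + 2*y**2 - 2*y, f_y(x, y) = 4*x*y - 2*x - 3*y**2 - 2*y - 1.
  f_x(P) = 12, f_y(P) = -29 (gradient nonzero, so P is smooth).
Step 3: tangent line at P: 12·(x − -2) + -29·(y − 2) = 0.
Expanding: 12*x - 29*y + 82 = 0.


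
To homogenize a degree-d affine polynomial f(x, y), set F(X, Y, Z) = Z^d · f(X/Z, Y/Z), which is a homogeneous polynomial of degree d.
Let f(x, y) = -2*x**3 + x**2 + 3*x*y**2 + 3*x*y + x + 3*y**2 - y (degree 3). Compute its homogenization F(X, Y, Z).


F(X, Y, Z) = -2*X**3 + X**2*Z + 3*X*Y**2 + 3*X*Y*Z + X*Z**2 + 3*Y**2*Z - Y*Z**2

deg(f) = 3.
Substitute x = X/Z, y = Y/Z into f, then multiply by Z^3.
  monomial -2·x^3·y^0 ↦ -2·X^3·Y^0·Z^0.
  monomial 1·x^2·y^0 ↦ 1·X^2·Y^0·Z^1.
  monomial 3·x^1·y^2 ↦ 3·X^1·Y^2·Z^0.
  monomial 3·x^1·y^1 ↦ 3·X^1·Y^1·Z^1.
  monomial 1·x^1·y^0 ↦ 1·X^1·Y^0·Z^2.
  monomial 3·x^0·y^2 ↦ 3·X^0·Y^2·Z^1.
  monomial -1·x^0·y^1 ↦ -1·X^0·Y^1·Z^2.
Collecting: F(X, Y, Z) = -2*X**3 + X**2*Z + 3*X*Y**2 + 3*X*Y*Z + X*Z**2 + 3*Y**2*Z - Y*Z**2.


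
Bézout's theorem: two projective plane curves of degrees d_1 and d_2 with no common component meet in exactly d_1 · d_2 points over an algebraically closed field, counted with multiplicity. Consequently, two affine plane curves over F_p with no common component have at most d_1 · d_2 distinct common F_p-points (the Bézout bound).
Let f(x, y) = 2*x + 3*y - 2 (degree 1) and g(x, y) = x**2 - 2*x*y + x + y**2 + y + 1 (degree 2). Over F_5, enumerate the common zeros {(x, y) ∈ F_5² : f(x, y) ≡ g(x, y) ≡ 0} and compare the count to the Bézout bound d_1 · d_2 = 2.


Common zeros: {(2, 1)}; count = 1; Bézout bound = 2.

deg(f) = 1, deg(g) = 2, so Bézout bound = 2.
Scan x ∈ F_5. For each x, list the y ∈ F_5 with f(x, y) ≡ 0 and those with g(x, y) ≡ 0 (mod 5); the common zeros in that column are the intersection.
  x = 0: f ≡ 0 at y ∈ {4}; g ≡ 0 at y ∈ ∅; common: ∅.
  x = 1: f ≡ 0 at y ∈ {0}; g ≡ 0 at y ∈ {2, 4}; common: ∅.
  x = 2: f ≡ 0 at y ∈ {1}; g ≡ 0 at y ∈ {1, 2}; common: {1}.
  x = 3: f ≡ 0 at y ∈ {2}; g ≡ 0 at y ∈ ∅; common: ∅.
  x = 4: f ≡ 0 at y ∈ {3}; g ≡ 0 at y ∈ {1}; common: ∅.
Collecting: common zeros = {(2, 1)}, so the count is 1.
Comparison with the Bézout bound: 1 ≤ 2 = deg(f)·deg(g), as expected for curves with no common component (the affine F_5-count falls short of the bound because intersections may lie at infinity, over extension fields, or carry multiplicity).


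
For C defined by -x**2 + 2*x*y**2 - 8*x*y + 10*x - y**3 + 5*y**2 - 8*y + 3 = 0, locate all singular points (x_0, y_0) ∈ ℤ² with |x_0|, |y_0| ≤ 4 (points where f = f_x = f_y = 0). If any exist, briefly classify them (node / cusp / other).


Singular points: {(1, 2)}; classification: node.

Compute partial derivatives:
  f_x = -2*x + 2*y**2 - 8*y + 10.
  f_y = 4*x*y - 8*x - 3*y**2 + 10*y - 8.
Scan x_0 ∈ {−4, ..., 4}. For each x_0, f_y(x_0, y) is a polynomial in y; find its integer roots y ∈ {−4, ..., 4}, then test f_x and f at those candidates.
  x = -4: f_y(-4, y) = -3*y**2 - 6*y + 24; vanishes at y ∈ {-4, 2}. (-4, -4): f_x = 82 ≠ 0; (-4, 2): f_x = 10 ≠ 0.
  x = -3: f_y(-3, y) = -3*y**2 - 2*y + 16; vanishes at y ∈ {2}. (-3, 2): f_x = 8 ≠ 0.
  x = -2: f_y(-2, y) = -3*y**2 + 2*y + 8; vanishes at y ∈ {2}. (-2, 2): f_x = 6 ≠ 0.
  x = -1: f_y(-1, y) = -3*y**2 + 6*y; vanishes at y ∈ {0, 2}. (-1, 0): f_x = 12 ≠ 0; (-1, 2): f_x = 4 ≠ 0.
  x = 0: f_y(0, y) = -3*y**2 + 10*y - 8; vanishes at y ∈ {2}. (0, 2): f_x = 2 ≠ 0.
  x = 1: f_y(1, y) = -3*y**2 + 14*y - 16; vanishes at y ∈ {2}. (1, 2): f_x = 0, f = 0 — SINGULAR.
  x = 2: f_y(2, y) = -3*y**2 + 18*y - 24; vanishes at y ∈ {2, 4}. (2, 2): f_x = -2 ≠ 0; (2, 4): f_x = 6 ≠ 0.
  x = 3: f_y(3, y) = -3*y**2 + 22*y - 32; vanishes at y ∈ {2}. (3, 2): f_x = -4 ≠ 0.
  x = 4: f_y(4, y) = -3*y**2 + 26*y - 40; vanishes at y ∈ {2}. (4, 2): f_x = -6 ≠ 0.
Only singular point on the grid: (1, 2).
Classify: substitute x = 1 + u, y = 2 + v and expand: f = -u**2 + 2*u*v**2 - v**3 + v**2.
No constant or linear terms (consistent with a singular point). Quadratic part: -u**2 + v**2. Cubic part: 2*u*v**2 - v**3.
The quadratic part v**2 - u**2 = (v − u)(v + u) splits into two distinct linear factors, so there are two distinct tangent lines y − 2 = ±(x − 1) — this is a node (ordinary double point).
Classification: node.


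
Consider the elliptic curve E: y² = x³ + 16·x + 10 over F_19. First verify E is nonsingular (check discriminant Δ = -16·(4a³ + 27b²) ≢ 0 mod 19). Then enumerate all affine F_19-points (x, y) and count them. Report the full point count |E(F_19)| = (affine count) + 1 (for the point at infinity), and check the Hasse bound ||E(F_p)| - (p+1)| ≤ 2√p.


Affine points = {(3, 3), (3, 16), (4, 9), (4, 10), (5, 5), (5, 14), (7, 3), (7, 16), (8, 2), (8, 17), (9, 3), (9, 16), (10, 7), (10, 12), (11, 4), (11, 15), (12, 7), (12, 12), (16, 7), (16, 12)}; affine count = 20; |E(F_19)| = 21.

Discriminant check: Δ ∝ 4a³ + 27b² = 4·16³ + 27·10² = 4·4096 + 27·100 ≡ 8 (mod 19). Nonzero ⇒ E is nonsingular.
For each x ∈ F_19, compute rhs = x³ + 16·x + 10 mod 19, then count y ∈ F_19 with y² ≡ rhs.
  x = 0: rhs = 10, matching y values: none (0 points).
  x = 1: rhs = 8, matching y values: none (0 points).
  x = 2: rhs = 12, matching y values: none (0 points).
  x = 3: rhs = 9, matching y values: 3, 16 (2 points).
  x = 4: rhs = 5, matching y values: 9, 10 (2 points).
  x = 5: rhs = 6, matching y values: 5, 14 (2 points).
  x = 6: rhs = 18, matching y values: none (0 points).
  x = 7: rhs = 9, matching y values: 3, 16 (2 points).
  x = 8: rhs = 4, matching y values: 2, 17 (2 points).
  x = 9: rhs = 9, matching y values: 3, 16 (2 points).
  x = 10: rhs = 11, matching y values: 7, 12 (2 points).
  x = 11: rhs = 16, matching y values: 4, 15 (2 points).
  x = 12: rhs = 11, matching y values: 7, 12 (2 points).
  x = 13: rhs = 2, matching y values: none (0 points).
  x = 14: rhs = 14, matching y values: none (0 points).
  x = 15: rhs = 15, matching y values: none (0 points).
  x = 16: rhs = 11, matching y values: 7, 12 (2 points).
  x = 17: rhs = 8, matching y values: none (0 points).
  x = 18: rhs = 12, matching y values: none (0 points).
Total affine count: 20.
Full point count |E(F_19)| = 20 + 1 = 21.
Hasse bound: |21 − (19+1)| = |1| = 1 ≤ 2√19 ≈ 8.7178 ✓.


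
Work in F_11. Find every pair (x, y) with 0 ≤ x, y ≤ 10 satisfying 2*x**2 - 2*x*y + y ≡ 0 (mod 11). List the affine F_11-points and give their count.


Affine F_11-points: {(0, 0), (1, 2), (2, 10), (3, 8), (4, 3), (5, 8), (7, 5), (8, 10), (9, 5), (10, 3)}; count = 10.

For each of the 121 pairs (x, y) ∈ F_11², evaluate f(x, y) mod 11. Record the zeros.
  x = 0: [0↦0, 1↦1, 2↦2, 3↦3, 4↦4, 5↦5, 6↦6, 7↦7, 8↦8, 9↦9, 10↦10]  zeros at y ∈ {0}
  x = 1: [0↦2, 1↦1, 2↦0, 3↦10, 4↦9, 5↦8, 6↦7, 7↦6, 8↦5, 9↦4, 10↦3]  zeros at y ∈ {2}
  x = 2: [0↦8, 1↦5, 2↦2, 3↦10, 4↦7, 5↦4, 6↦1, 7↦9, 8↦6, 9↦3, 10↦0]  zeros at y ∈ {10}
  x = 3: [0↦7, 1↦2, 2↦8, 3↦3, 4↦9, 5↦4, 6↦10, 7↦5, 8↦0, 9↦6, 10↦1]  zeros at y ∈ {8}
  x = 4: [0↦10, 1↦3, 2↦7, 3↦0, 4↦4, 5↦8, 6↦1, 7↦5, 8↦9, 9↦2, 10↦6]  zeros at y ∈ {3}
  x = 5: [0↦6, 1↦8, 2↦10, 3↦1, 4↦3, 5↦5, 6↦7, 7↦9, 8↦0, 9↦2, 10↦4]  zeros at y ∈ {8}
  x = 6: [0↦6, 1↦6, 2↦6, 3↦6, 4↦6, 5↦6, 6↦6, 7↦6, 8↦6, 9↦6, 10↦6]  zeros at y ∈ ∅
  x = 7: [0↦10, 1↦8, 2↦6, 3↦4, 4↦2, 5↦0, 6↦9, 7↦7, 8↦5, 9↦3, 10↦1]  zeros at y ∈ {5}
  x = 8: [0↦7, 1↦3, 2↦10, 3↦6, 4↦2, 5↦9, 6↦5, 7↦1, 8↦8, 9↦4, 10↦0]  zeros at y ∈ {10}
  x = 9: [0↦8, 1↦2, 2↦7, 3↦1, 4↦6, 5↦0, 6↦5, 7↦10, 8↦4, 9↦9, 10↦3]  zeros at y ∈ {5}
  x = 10: [0↦2, 1↦5, 2↦8, 3↦0, 4↦3, 5↦6, 6↦9, 7↦1, 8↦4, 9↦7, 10↦10]  zeros at y ∈ {3}
Collecting zeros: affine points = {(0, 0), (1, 2), (2, 10), (3, 8), (4, 3), (5, 8), (7, 5), (8, 10), (9, 5), (10, 3)}.
Total count |C(F_11)_aff| = 10.


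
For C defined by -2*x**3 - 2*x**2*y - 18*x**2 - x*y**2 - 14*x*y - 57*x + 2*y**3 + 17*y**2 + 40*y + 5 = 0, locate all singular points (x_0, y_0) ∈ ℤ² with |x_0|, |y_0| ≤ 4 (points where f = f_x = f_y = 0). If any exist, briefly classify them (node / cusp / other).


Singular points: {(-2, -3)}; classification: cusp.

Compute partial derivatives:
  f_x = -6*x**2 - 4*x*y - 36*x - y**2 - 14*y - 57.
  f_y = -2*x**2 - 2*x*y - 14*x + 6*y**2 + 34*y + 40.
Scan x_0 ∈ {−4, ..., 4}. For each x_0, f_y(x_0, y) is a polynomial in y; find its integer roots y ∈ {−4, ..., 4}, then test f_x and f at those candidates.
  x = -4: f_y(-4, y) = 6*y**2 + 42*y + 64; no integer root y with |y| ≤ 4.
  x = -3: f_y(-3, y) = 6*y**2 + 40*y + 64; vanishes at y ∈ {-4}. (-3, -4): f_x = -11 ≠ 0.
  x = -2: f_y(-2, y) = 6*y**2 + 38*y + 60; vanishes at y ∈ {-3}. (-2, -3): f_x = 0, f = 0 — SINGULAR.
  x = -1: f_y(-1, y) = 6*y**2 + 36*y + 52; no integer root y with |y| ≤ 4.
  x = 0: f_y(0, y) = 6*y**2 + 34*y + 40; vanishes at y ∈ {-4}. (0, -4): f_x = -17 ≠ 0.
  x = 1: f_y(1, y) = 6*y**2 + 32*y + 24; no integer root y with |y| ≤ 4.
  x = 2: f_y(2, y) = 6*y**2 + 30*y + 4; no integer root y with |y| ≤ 4.
  x = 3: f_y(3, y) = 6*y**2 + 28*y - 20; no integer root y with |y| ≤ 4.
  x = 4: f_y(4, y) = 6*y**2 + 26*y - 48; no integer root y with |y| ≤ 4.
Only singular point on the grid: (-2, -3).
Classify: substitute x = -2 + u, y = -3 + v and expand: f = -2*u**3 - 2*u**2*v - u*v**2 + 2*v**3 + v**2.
No constant or linear terms (consistent with a singular point). Quadratic part: v**2. Cubic part: -2*u**3 - 2*u**2*v - u*v**2 + 2*v**3.
The quadratic part v**2 is a perfect square, so there is a single (double) tangent line v = 0, i.e. y = -3. Restricting the cubic part to that line (v = 0) leaves -2*u**3 ≠ 0, so f is not divisible by v and the branch is v² ≈ 2*u**3 to lowest order — this is a cusp.
Classification: cusp.


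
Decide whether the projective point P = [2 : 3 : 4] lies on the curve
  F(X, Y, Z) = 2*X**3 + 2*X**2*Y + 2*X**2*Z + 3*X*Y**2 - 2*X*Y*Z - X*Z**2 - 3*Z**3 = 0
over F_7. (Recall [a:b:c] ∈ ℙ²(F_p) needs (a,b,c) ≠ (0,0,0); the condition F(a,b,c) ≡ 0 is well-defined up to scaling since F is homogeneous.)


F(2,3,4) ≡ 1 (mod 7); P is NOT on the curve.

Evaluate F(2, 3, 4) term-by-term (mod 7).
  2*X**3 ↦ 2·8·1·1 = 16
  2*X**2*Y ↦ 2·4·3·1 = 24
  2*X**2*Z ↦ 2·4·1·4 = 32
  3*X*Y**2 ↦ 3·2·9·1 = 54
  -2*X*Y*Z ↦ -2·2·3·4 = -48
  -X*Z**2 ↦ -1·2·1·16 = -32
  -3*Z**3 ↦ -3·1·1·64 = -192
Sum: F(2, 3, 4) = (16) + (24) + (32) + (54) + (-48) + (-32) + (-192) = -146.
Reducing mod 7: -146 ≡ 1 (mod 7).
Since F(a, b, c) ≡ 1 ≠ 0 (mod 7), P does NOT lie on the curve.


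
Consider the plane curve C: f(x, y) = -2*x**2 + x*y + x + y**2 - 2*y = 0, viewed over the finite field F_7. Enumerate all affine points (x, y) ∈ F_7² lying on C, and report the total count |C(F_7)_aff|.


Affine F_7-points: {(0, 0), (0, 2), (4, 0), (4, 5), (5, 2), (6, 5)}; count = 6.

For each of the 49 pairs (x, y) ∈ F_7², evaluate f(x, y) mod 7. Record the zeros.
  x = 0: [0↦0, 1↦6, 2↦0, 3↦3, 4↦1, 5↦1, 6↦3]  zeros at y ∈ {0, 2}
  x = 1: [0↦6, 1↦6, 2↦1, 3↦5, 4↦4, 5↦5, 6↦1]  zeros at y ∈ ∅
  x = 2: [0↦1, 1↦2, 2↦5, 3↦3, 4↦3, 5↦5, 6↦2]  zeros at y ∈ ∅
  x = 3: [0↦6, 1↦1, 2↦5, 3↦4, 4↦5, 5↦1, 6↦6]  zeros at y ∈ ∅
  x = 4: [0↦0, 1↦3, 2↦1, 3↦1, 4↦3, 5↦0, 6↦6]  zeros at y ∈ {0, 5}
  x = 5: [0↦4, 1↦1, 2↦0, 3↦1, 4↦4, 5↦2, 6↦2]  zeros at y ∈ {2}
  x = 6: [0↦4, 1↦2, 2↦2, 3↦4, 4↦1, 5↦0, 6↦1]  zeros at y ∈ {5}
Collecting zeros: affine points = {(0, 0), (0, 2), (4, 0), (4, 5), (5, 2), (6, 5)}.
Total count |C(F_7)_aff| = 6.


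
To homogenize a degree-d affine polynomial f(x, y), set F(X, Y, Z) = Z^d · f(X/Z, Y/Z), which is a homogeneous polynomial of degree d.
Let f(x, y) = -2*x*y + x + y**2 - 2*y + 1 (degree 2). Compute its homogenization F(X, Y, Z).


F(X, Y, Z) = -2*X*Y + X*Z + Y**2 - 2*Y*Z + Z**2

deg(f) = 2.
Substitute x = X/Z, y = Y/Z into f, then multiply by Z^2.
  monomial -2·x^1·y^1 ↦ -2·X^1·Y^1·Z^0.
  monomial 1·x^1·y^0 ↦ 1·X^1·Y^0·Z^1.
  monomial 1·x^0·y^2 ↦ 1·X^0·Y^2·Z^0.
  monomial -2·x^0·y^1 ↦ -2·X^0·Y^1·Z^1.
  monomial 1·x^0·y^0 ↦ 1·X^0·Y^0·Z^2.
Collecting: F(X, Y, Z) = -2*X*Y + X*Z + Y**2 - 2*Y*Z + Z**2.


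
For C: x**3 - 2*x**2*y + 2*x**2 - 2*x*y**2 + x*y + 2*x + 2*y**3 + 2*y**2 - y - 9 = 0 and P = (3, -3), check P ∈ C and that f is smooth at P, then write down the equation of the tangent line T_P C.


Tangent line at P: 56*x + 62*y + 18 = 0.

Step 1: f(3, -3) = 0, so P lies on C.
Step 2: partial derivatives
  f_x(x, y) = 3*x**2 - 4*x*y + 4*x - 2*y**2 + y + 2, f_y(x, y) = -2*x**2 - 4*x*y + x + 6*y**2 + 4*y - 1.
  f_x(P) = 56, f_y(P) = 62 (gradient nonzero, so P is smooth).
Step 3: tangent line at P: 56·(x − 3) + 62·(y − -3) = 0.
Expanding: 56*x + 62*y + 18 = 0.


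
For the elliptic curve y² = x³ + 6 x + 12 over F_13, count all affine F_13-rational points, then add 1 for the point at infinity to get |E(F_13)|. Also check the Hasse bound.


Affine points = {(0, 5), (0, 8), (4, 3), (4, 10), (6, 2), (6, 11), (8, 0)}; affine count = 7; |E(F_13)| = 8.

Discriminant check: Δ ∝ 4a³ + 27b² = 4·6³ + 27·12² = 4·216 + 27·144 ≡ 7 (mod 13). Nonzero ⇒ E is nonsingular.
For each x ∈ F_13, compute rhs = x³ + 6·x + 12 mod 13, then count y ∈ F_13 with y² ≡ rhs.
  x = 0: rhs = 12, matching y values: 5, 8 (2 points).
  x = 1: rhs = 6, matching y values: none (0 points).
  x = 2: rhs = 6, matching y values: none (0 points).
  x = 3: rhs = 5, matching y values: none (0 points).
  x = 4: rhs = 9, matching y values: 3, 10 (2 points).
  x = 5: rhs = 11, matching y values: none (0 points).
  x = 6: rhs = 4, matching y values: 2, 11 (2 points).
  x = 7: rhs = 7, matching y values: none (0 points).
  x = 8: rhs = 0, matching y values: 0 (1 points).
  x = 9: rhs = 2, matching y values: none (0 points).
  x = 10: rhs = 6, matching y values: none (0 points).
  x = 11: rhs = 5, matching y values: none (0 points).
  x = 12: rhs = 5, matching y values: none (0 points).
Total affine count: 7.
Full point count |E(F_13)| = 7 + 1 = 8.
Hasse bound: |8 − (13+1)| = |-6| = 6 ≤ 2√13 ≈ 7.2111 ✓.


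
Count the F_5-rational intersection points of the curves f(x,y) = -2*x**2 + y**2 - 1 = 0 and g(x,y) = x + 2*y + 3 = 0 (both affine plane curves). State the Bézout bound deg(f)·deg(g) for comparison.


Common zeros: {(0, 1), (3, 2)}; count = 2; Bézout bound = 2.

deg(f) = 2, deg(g) = 1, so Bézout bound = 2.
Scan x ∈ F_5. For each x, list the y ∈ F_5 with f(x, y) ≡ 0 and those with g(x, y) ≡ 0 (mod 5); the common zeros in that column are the intersection.
  x = 0: f ≡ 0 at y ∈ {1, 4}; g ≡ 0 at y ∈ {1}; common: {1}.
  x = 1: f ≡ 0 at y ∈ ∅; g ≡ 0 at y ∈ {3}; common: ∅.
  x = 2: f ≡ 0 at y ∈ {2, 3}; g ≡ 0 at y ∈ {0}; common: ∅.
  x = 3: f ≡ 0 at y ∈ {2, 3}; g ≡ 0 at y ∈ {2}; common: {2}.
  x = 4: f ≡ 0 at y ∈ ∅; g ≡ 0 at y ∈ {4}; common: ∅.
Collecting: common zeros = {(0, 1), (3, 2)}, so the count is 2.
Comparison with the Bézout bound: 2 ≤ 2 = deg(f)·deg(g), as expected for curves with no common component (the bound is attained).


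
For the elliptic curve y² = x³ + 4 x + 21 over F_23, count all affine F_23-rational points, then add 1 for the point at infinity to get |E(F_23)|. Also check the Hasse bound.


Affine points = {(1, 7), (1, 16), (4, 3), (4, 20), (6, 10), (6, 13), (7, 1), (7, 22), (8, 6), (8, 17), (9, 2), (9, 21), (10, 7), (10, 16), (11, 4), (11, 19), (12, 7), (12, 16), (13, 4), (13, 19), (15, 11), (15, 12), (16, 8), (16, 15), (22, 4), (22, 19)}; affine count = 26; |E(F_23)| = 27.

Discriminant check: Δ ∝ 4a³ + 27b² = 4·4³ + 27·21² = 4·64 + 27·441 ≡ 19 (mod 23). Nonzero ⇒ E is nonsingular.
For each x ∈ F_23, compute rhs = x³ + 4·x + 21 mod 23, then count y ∈ F_23 with y² ≡ rhs.
  x = 0: rhs = 21, matching y values: none (0 points).
  x = 1: rhs = 3, matching y values: 7, 16 (2 points).
  x = 2: rhs = 14, matching y values: none (0 points).
  x = 3: rhs = 14, matching y values: none (0 points).
  x = 4: rhs = 9, matching y values: 3, 20 (2 points).
  x = 5: rhs = 5, matching y values: none (0 points).
  x = 6: rhs = 8, matching y values: 10, 13 (2 points).
  x = 7: rhs = 1, matching y values: 1, 22 (2 points).
  x = 8: rhs = 13, matching y values: 6, 17 (2 points).
  x = 9: rhs = 4, matching y values: 2, 21 (2 points).
  x = 10: rhs = 3, matching y values: 7, 16 (2 points).
  x = 11: rhs = 16, matching y values: 4, 19 (2 points).
  x = 12: rhs = 3, matching y values: 7, 16 (2 points).
  x = 13: rhs = 16, matching y values: 4, 19 (2 points).
  x = 14: rhs = 15, matching y values: none (0 points).
  x = 15: rhs = 6, matching y values: 11, 12 (2 points).
  x = 16: rhs = 18, matching y values: 8, 15 (2 points).
  x = 17: rhs = 11, matching y values: none (0 points).
  x = 18: rhs = 14, matching y values: none (0 points).
  x = 19: rhs = 10, matching y values: none (0 points).
  x = 20: rhs = 5, matching y values: none (0 points).
  x = 21: rhs = 5, matching y values: none (0 points).
  x = 22: rhs = 16, matching y values: 4, 19 (2 points).
Total affine count: 26.
Full point count |E(F_23)| = 26 + 1 = 27.
Hasse bound: |27 − (23+1)| = |3| = 3 ≤ 2√23 ≈ 9.5917 ✓.


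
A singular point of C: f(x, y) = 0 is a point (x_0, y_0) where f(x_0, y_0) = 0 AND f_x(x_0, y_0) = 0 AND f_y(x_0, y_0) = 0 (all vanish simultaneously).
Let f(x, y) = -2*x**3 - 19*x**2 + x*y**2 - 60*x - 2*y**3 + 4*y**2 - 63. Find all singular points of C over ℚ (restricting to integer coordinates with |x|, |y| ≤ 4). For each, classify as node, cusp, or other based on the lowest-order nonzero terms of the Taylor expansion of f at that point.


Singular points: {(-3, 0)}; classification: node.

Compute partial derivatives:
  f_x = -6*x**2 - 38*x + y**2 - 60.
  f_y = 2*x*y - 6*y**2 + 8*y.
Scan x_0 ∈ {−4, ..., 4}. For each x_0, f_y(x_0, y) is a polynomial in y; find its integer roots y ∈ {−4, ..., 4}, then test f_x and f at those candidates.
  x = -4: f_y(-4, y) = -6*y**2; vanishes at y ∈ {0}. (-4, 0): f_x = -4 ≠ 0.
  x = -3: f_y(-3, y) = -6*y**2 + 2*y; vanishes at y ∈ {0}. (-3, 0): f_x = 0, f = 0 — SINGULAR.
  x = -2: f_y(-2, y) = -6*y**2 + 4*y; vanishes at y ∈ {0}. (-2, 0): f_x = -8 ≠ 0.
  x = -1: f_y(-1, y) = -6*y**2 + 6*y; vanishes at y ∈ {0, 1}. (-1, 0): f_x = -28 ≠ 0; (-1, 1): f_x = -27 ≠ 0.
  x = 0: f_y(0, y) = -6*y**2 + 8*y; vanishes at y ∈ {0}. (0, 0): f_x = -60 ≠ 0.
  x = 1: f_y(1, y) = -6*y**2 + 10*y; vanishes at y ∈ {0}. (1, 0): f_x = -104 ≠ 0.
  x = 2: f_y(2, y) = -6*y**2 + 12*y; vanishes at y ∈ {0, 2}. (2, 0): f_x = -160 ≠ 0; (2, 2): f_x = -156 ≠ 0.
  x = 3: f_y(3, y) = -6*y**2 + 14*y; vanishes at y ∈ {0}. (3, 0): f_x = -228 ≠ 0.
  x = 4: f_y(4, y) = -6*y**2 + 16*y; vanishes at y ∈ {0}. (4, 0): f_x = -308 ≠ 0.
Only singular point on the grid: (-3, 0).
Classify: substitute x = -3 + u, y = 0 + v and expand: f = -2*u**3 - u**2 + u*v**2 - 2*v**3 + v**2.
No constant or linear terms (consistent with a singular point). Quadratic part: -u**2 + v**2. Cubic part: -2*u**3 + u*v**2 - 2*v**3.
The quadratic part v**2 - u**2 = (v − u)(v + u) splits into two distinct linear factors, so there are two distinct tangent lines y − 0 = ±(x − -3) — this is a node (ordinary double point).
Classification: node.


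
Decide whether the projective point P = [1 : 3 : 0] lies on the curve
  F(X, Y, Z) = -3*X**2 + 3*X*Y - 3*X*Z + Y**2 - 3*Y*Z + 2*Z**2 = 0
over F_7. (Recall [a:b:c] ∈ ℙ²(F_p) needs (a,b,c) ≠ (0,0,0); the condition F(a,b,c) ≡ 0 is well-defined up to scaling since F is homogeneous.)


F(1,3,0) ≡ 1 (mod 7); P is NOT on the curve.

Evaluate F(1, 3, 0) term-by-term (mod 7).
  -3*X**2 ↦ -3·1·1·1 = -3
  3*X*Y ↦ 3·1·3·1 = 9
  -3*X*Z ↦ -3·1·1·0 = 0
  Y**2 ↦ 1·1·9·1 = 9
  -3*Y*Z ↦ -3·1·3·0 = 0
  2*Z**2 ↦ 2·1·1·0 = 0
Sum: F(1, 3, 0) = (-3) + (9) + (0) + (9) + (0) + (0) = 15.
Reducing mod 7: 15 ≡ 1 (mod 7).
Since F(a, b, c) ≡ 1 ≠ 0 (mod 7), P does NOT lie on the curve.


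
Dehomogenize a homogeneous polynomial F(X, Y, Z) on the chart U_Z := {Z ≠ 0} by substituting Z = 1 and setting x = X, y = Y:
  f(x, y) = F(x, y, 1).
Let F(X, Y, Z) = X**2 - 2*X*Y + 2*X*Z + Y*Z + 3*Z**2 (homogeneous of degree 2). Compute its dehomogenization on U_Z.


f(x, y) = x**2 - 2*x*y + 2*x + y + 3

On U_Z we set Z = 1. Each monomial c·X^i·Y^j·Z^k in F becomes c·x^i·y^j·1^k = c·x^i·y^j.
Substituting Z = 1: F(X, Y, 1) = x**2 - 2*x*y + 2*x + y + 3.
Note: deg(f) ≤ deg(F) = 2; strict inequality happens when F is divisible by Z (lost terms).


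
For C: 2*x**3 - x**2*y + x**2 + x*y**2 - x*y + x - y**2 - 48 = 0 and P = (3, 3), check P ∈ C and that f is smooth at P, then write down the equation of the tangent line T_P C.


Tangent line at P: 49*x - 147 = 0.

Step 1: f(3, 3) = 0, so P lies on C.
Step 2: partial derivatives
  f_x(x, y) = 6*x**2 - 2*x*y + 2*x + y**2 - y + 1, f_y(x, y) = -x**2 + 2*x*y - x - 2*y.
  f_x(P) = 49, f_y(P) = 0 (gradient nonzero, so P is smooth).
Step 3: tangent line at P: 49·(x − 3) + 0·(y − 3) = 0.
Expanding: 49*x - 147 = 0.


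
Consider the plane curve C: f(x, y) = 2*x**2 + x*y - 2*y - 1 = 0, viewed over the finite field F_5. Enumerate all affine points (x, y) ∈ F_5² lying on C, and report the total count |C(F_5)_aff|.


Affine F_5-points: {(0, 2), (1, 1), (3, 3), (4, 2)}; count = 4.

For each of the 25 pairs (x, y) ∈ F_5², evaluate f(x, y) mod 5. Record the zeros.
  x = 0: [0↦4, 1↦2, 2↦0, 3↦3, 4↦1]  zeros at y ∈ {2}
  x = 1: [0↦1, 1↦0, 2↦4, 3↦3, 4↦2]  zeros at y ∈ {1}
  x = 2: [0↦2, 1↦2, 2↦2, 3↦2, 4↦2]  zeros at y ∈ ∅
  x = 3: [0↦2, 1↦3, 2↦4, 3↦0, 4↦1]  zeros at y ∈ {3}
  x = 4: [0↦1, 1↦3, 2↦0, 3↦2, 4↦4]  zeros at y ∈ {2}
Collecting zeros: affine points = {(0, 2), (1, 1), (3, 3), (4, 2)}.
Total count |C(F_5)_aff| = 4.


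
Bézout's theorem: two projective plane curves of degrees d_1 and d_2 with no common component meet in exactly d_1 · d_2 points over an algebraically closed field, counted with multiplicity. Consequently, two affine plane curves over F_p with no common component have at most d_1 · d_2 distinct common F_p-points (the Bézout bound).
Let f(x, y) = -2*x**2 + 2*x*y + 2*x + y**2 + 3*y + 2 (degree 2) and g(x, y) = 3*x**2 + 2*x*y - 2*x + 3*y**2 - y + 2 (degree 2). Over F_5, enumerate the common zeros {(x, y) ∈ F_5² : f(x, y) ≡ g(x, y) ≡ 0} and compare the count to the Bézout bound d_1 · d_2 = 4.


Common zeros: {(4, 3)}; count = 1; Bézout bound = 4.

deg(f) = 2, deg(g) = 2, so Bézout bound = 4.
Scan x ∈ F_5. For each x, list the y ∈ F_5 with f(x, y) ≡ 0 and those with g(x, y) ≡ 0 (mod 5); the common zeros in that column are the intersection.
  x = 0: f ≡ 0 at y ∈ {3, 4}; g ≡ 0 at y ∈ ∅; common: ∅.
  x = 1: f ≡ 0 at y ∈ ∅; g ≡ 0 at y ∈ {4}; common: ∅.
  x = 2: f ≡ 0 at y ∈ ∅; g ≡ 0 at y ∈ {0, 4}; common: ∅.
  x = 3: f ≡ 0 at y ∈ {0, 1}; g ≡ 0 at y ∈ {2, 3}; common: ∅.
  x = 4: f ≡ 0 at y ∈ {1, 3}; g ≡ 0 at y ∈ {3}; common: {3}.
Collecting: common zeros = {(4, 3)}, so the count is 1.
Comparison with the Bézout bound: 1 ≤ 4 = deg(f)·deg(g), as expected for curves with no common component (the affine F_5-count falls short of the bound because intersections may lie at infinity, over extension fields, or carry multiplicity).


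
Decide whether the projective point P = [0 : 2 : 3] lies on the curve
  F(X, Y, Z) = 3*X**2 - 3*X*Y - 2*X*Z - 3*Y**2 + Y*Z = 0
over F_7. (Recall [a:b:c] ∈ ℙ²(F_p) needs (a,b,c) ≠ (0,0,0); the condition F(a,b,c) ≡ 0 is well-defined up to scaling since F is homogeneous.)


F(0,2,3) ≡ 1 (mod 7); P is NOT on the curve.

Evaluate F(0, 2, 3) term-by-term (mod 7).
  3*X**2 ↦ 3·0·1·1 = 0
  -3*X*Y ↦ -3·0·2·1 = 0
  -2*X*Z ↦ -2·0·1·3 = 0
  -3*Y**2 ↦ -3·1·4·1 = -12
  Y*Z ↦ 1·1·2·3 = 6
Sum: F(0, 2, 3) = (0) + (0) + (0) + (-12) + (6) = -6.
Reducing mod 7: -6 ≡ 1 (mod 7).
Since F(a, b, c) ≡ 1 ≠ 0 (mod 7), P does NOT lie on the curve.


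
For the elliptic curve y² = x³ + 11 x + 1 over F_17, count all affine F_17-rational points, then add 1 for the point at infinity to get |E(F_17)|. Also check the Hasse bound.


Affine points = {(0, 1), (0, 16), (1, 8), (1, 9), (7, 8), (7, 9), (9, 8), (9, 9), (11, 5), (11, 12), (12, 5), (12, 12), (14, 3), (14, 14)}; affine count = 14; |E(F_17)| = 15.

Discriminant check: Δ ∝ 4a³ + 27b² = 4·11³ + 27·1² = 4·1331 + 27·1 ≡ 13 (mod 17). Nonzero ⇒ E is nonsingular.
For each x ∈ F_17, compute rhs = x³ + 11·x + 1 mod 17, then count y ∈ F_17 with y² ≡ rhs.
  x = 0: rhs = 1, matching y values: 1, 16 (2 points).
  x = 1: rhs = 13, matching y values: 8, 9 (2 points).
  x = 2: rhs = 14, matching y values: none (0 points).
  x = 3: rhs = 10, matching y values: none (0 points).
  x = 4: rhs = 7, matching y values: none (0 points).
  x = 5: rhs = 11, matching y values: none (0 points).
  x = 6: rhs = 11, matching y values: none (0 points).
  x = 7: rhs = 13, matching y values: 8, 9 (2 points).
  x = 8: rhs = 6, matching y values: none (0 points).
  x = 9: rhs = 13, matching y values: 8, 9 (2 points).
  x = 10: rhs = 6, matching y values: none (0 points).
  x = 11: rhs = 8, matching y values: 5, 12 (2 points).
  x = 12: rhs = 8, matching y values: 5, 12 (2 points).
  x = 13: rhs = 12, matching y values: none (0 points).
  x = 14: rhs = 9, matching y values: 3, 14 (2 points).
  x = 15: rhs = 5, matching y values: none (0 points).
  x = 16: rhs = 6, matching y values: none (0 points).
Total affine count: 14.
Full point count |E(F_17)| = 14 + 1 = 15.
Hasse bound: |15 − (17+1)| = |-3| = 3 ≤ 2√17 ≈ 8.2462 ✓.


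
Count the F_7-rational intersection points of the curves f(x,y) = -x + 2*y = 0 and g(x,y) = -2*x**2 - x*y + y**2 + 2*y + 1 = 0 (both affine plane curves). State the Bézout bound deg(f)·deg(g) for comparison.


Common zeros: ∅; count = 0; Bézout bound = 2.

deg(f) = 1, deg(g) = 2, so Bézout bound = 2.
Scan x ∈ F_7. For each x, list the y ∈ F_7 with f(x, y) ≡ 0 and those with g(x, y) ≡ 0 (mod 7); the common zeros in that column are the intersection.
  x = 0: f ≡ 0 at y ∈ {0}; g ≡ 0 at y ∈ {6}; common: ∅.
  x = 1: f ≡ 0 at y ∈ {4}; g ≡ 0 at y ∈ ∅; common: ∅.
  x = 2: f ≡ 0 at y ∈ {1}; g ≡ 0 at y ∈ {0}; common: ∅.
  x = 3: f ≡ 0 at y ∈ {5}; g ≡ 0 at y ∈ ∅; common: ∅.
  x = 4: f ≡ 0 at y ∈ {2}; g ≡ 0 at y ∈ {3, 6}; common: ∅.
  x = 5: f ≡ 0 at y ∈ {6}; g ≡ 0 at y ∈ {0, 3}; common: ∅.
  x = 6: f ≡ 0 at y ∈ {3}; g ≡ 0 at y ∈ ∅; common: ∅.
Collecting: common zeros = ∅, so the count is 0.
Comparison with the Bézout bound: 0 ≤ 2 = deg(f)·deg(g), as expected for curves with no common component (the affine F_7-count falls short of the bound because intersections may lie at infinity, over extension fields, or carry multiplicity).


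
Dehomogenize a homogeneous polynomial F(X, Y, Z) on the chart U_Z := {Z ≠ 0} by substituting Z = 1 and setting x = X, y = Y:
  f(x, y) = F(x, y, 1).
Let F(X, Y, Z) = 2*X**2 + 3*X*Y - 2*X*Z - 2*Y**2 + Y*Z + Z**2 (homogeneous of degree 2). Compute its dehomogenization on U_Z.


f(x, y) = 2*x**2 + 3*x*y - 2*x - 2*y**2 + y + 1

On U_Z we set Z = 1. Each monomial c·X^i·Y^j·Z^k in F becomes c·x^i·y^j·1^k = c·x^i·y^j.
Substituting Z = 1: F(X, Y, 1) = 2*x**2 + 3*x*y - 2*x - 2*y**2 + y + 1.
Note: deg(f) ≤ deg(F) = 2; strict inequality happens when F is divisible by Z (lost terms).
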